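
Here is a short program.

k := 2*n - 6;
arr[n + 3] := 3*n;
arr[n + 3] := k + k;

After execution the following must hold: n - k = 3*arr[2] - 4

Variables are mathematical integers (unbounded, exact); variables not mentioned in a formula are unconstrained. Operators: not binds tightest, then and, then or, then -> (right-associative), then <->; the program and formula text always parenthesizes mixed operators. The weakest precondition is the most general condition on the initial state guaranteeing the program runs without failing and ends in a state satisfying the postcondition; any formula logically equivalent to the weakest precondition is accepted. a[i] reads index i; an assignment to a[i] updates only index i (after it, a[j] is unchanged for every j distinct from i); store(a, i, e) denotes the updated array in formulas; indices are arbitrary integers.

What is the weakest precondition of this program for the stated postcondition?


Working backward. After the program, the postcondition n - k = 3*arr[2] - 4 must hold; in canonical form it is n = 3*arr[2] + k - 4.
Before arr[n + 3] := k + k: n = 3*store(arr, n + 3, 2*k)[2] + k - 4
Before arr[n + 3] := 3*n: n = 3*store(store(arr, n + 3, 3*n), n + 3, 2*k)[2] + k - 4
Before k := 2*n - 6: 3*store(store(arr, n + 3, 3*n), n + 3, 4*n - 12)[2] + n = 10
Answer: WP = 3*store(store(arr, n + 3, 3*n), n + 3, 4*n - 12)[2] + n = 10


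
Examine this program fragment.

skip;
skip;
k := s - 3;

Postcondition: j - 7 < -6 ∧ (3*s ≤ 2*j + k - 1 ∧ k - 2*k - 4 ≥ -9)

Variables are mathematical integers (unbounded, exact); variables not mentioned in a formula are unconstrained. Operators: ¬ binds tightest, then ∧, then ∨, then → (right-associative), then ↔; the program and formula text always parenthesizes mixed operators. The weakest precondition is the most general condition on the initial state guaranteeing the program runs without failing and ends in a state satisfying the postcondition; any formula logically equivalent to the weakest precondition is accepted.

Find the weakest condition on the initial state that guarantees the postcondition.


Working backward. After the program, the postcondition j - 7 < -6 ∧ (3*s ≤ 2*j + k - 1 ∧ k - 2*k - 4 ≥ -9) must hold; in canonical form it is j < 1 ∧ 3*s ≤ 2*j + k - 1 ∧ k ≤ 5.
Before k := s - 3: j < 1 ∧ 2*s ≤ 2*j - 4 ∧ s ≤ 8
Before skip: j < 1 ∧ 2*s ≤ 2*j - 4 ∧ s ≤ 8
Before skip: j < 1 ∧ 2*s ≤ 2*j - 4 ∧ s ≤ 8
Answer: WP = j < 1 ∧ 2*s ≤ 2*j - 4 ∧ s ≤ 8


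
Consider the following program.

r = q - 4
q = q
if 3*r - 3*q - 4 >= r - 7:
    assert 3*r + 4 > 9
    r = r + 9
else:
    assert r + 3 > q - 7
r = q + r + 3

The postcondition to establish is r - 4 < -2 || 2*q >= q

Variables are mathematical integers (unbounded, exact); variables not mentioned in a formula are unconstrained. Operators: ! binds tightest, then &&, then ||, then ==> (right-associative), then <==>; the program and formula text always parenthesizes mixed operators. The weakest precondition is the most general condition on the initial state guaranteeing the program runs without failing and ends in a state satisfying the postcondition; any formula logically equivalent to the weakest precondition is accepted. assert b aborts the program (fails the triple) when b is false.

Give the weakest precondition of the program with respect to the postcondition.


Working backward. After the program, the postcondition r - 4 < -2 || 2*q >= q must hold; in canonical form it is r < 2 || q >= 0.
Before r := q + r + 3: q + r < -1 || q >= 0
Then branch requires 3*r > 5 && (q + r < -10 || q >= 0); else branch requires r > q - 10 && (q + r < -1 || q >= 0).
Before the if: (2*r >= 3*q - 3 ==> (3*r > 5 && (q + r < -10 || q >= 0))) && ((!(2*r >= 3*q - 3)) ==> (r > q - 10 && (q + r < -1 || q >= 0)))
Before q := q: (2*r >= 3*q - 3 ==> (3*r > 5 && (q + r < -10 || q >= 0))) && ((!(2*r >= 3*q - 3)) ==> (r > q - 10 && (q + r < -1 || q >= 0)))
Before r := q - 4: (q <= -5 ==> (3*q > 17 && (2*q < -6 || q >= 0))) && ((!(q <= -5)) ==> (2*q < 3 || q >= 0))
Answer: WP = (q <= -5 ==> (3*q > 17 && (2*q < -6 || q >= 0))) && ((!(q <= -5)) ==> (2*q < 3 || q >= 0))


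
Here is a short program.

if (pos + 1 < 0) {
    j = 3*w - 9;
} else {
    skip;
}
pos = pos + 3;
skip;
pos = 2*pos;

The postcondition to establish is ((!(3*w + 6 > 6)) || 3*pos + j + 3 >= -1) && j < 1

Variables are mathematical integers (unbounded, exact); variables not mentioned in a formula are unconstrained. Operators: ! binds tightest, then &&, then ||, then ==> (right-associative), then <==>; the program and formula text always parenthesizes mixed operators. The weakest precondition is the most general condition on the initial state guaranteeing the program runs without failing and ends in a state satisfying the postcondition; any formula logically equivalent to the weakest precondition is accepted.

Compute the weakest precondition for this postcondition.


Working backward. After the program, the postcondition ((!(3*w + 6 > 6)) || 3*pos + j + 3 >= -1) && j < 1 must hold; in canonical form it is ((!(3*w > 0)) || j + 3*pos >= -4) && j < 1.
Before pos := 2*pos: ((!(3*w > 0)) || j + 6*pos >= -4) && j < 1
Before skip: ((!(3*w > 0)) || j + 6*pos >= -4) && j < 1
Before pos := pos + 3: ((!(3*w > 0)) || j + 6*pos >= -22) && j < 1
Then branch requires ((!(3*w > 0)) || 6*pos + 3*w >= -13) && 3*w < 10; else branch requires ((!(3*w > 0)) || j + 6*pos >= -22) && j < 1.
Before the if: (pos < -1 ==> (((!(3*w > 0)) || 6*pos + 3*w >= -13) && 3*w < 10)) && ((!(pos < -1)) ==> (((!(3*w > 0)) || j + 6*pos >= -22) && j < 1))
Answer: WP = (pos < -1 ==> (((!(3*w > 0)) || 6*pos + 3*w >= -13) && 3*w < 10)) && ((!(pos < -1)) ==> (((!(3*w > 0)) || j + 6*pos >= -22) && j < 1))


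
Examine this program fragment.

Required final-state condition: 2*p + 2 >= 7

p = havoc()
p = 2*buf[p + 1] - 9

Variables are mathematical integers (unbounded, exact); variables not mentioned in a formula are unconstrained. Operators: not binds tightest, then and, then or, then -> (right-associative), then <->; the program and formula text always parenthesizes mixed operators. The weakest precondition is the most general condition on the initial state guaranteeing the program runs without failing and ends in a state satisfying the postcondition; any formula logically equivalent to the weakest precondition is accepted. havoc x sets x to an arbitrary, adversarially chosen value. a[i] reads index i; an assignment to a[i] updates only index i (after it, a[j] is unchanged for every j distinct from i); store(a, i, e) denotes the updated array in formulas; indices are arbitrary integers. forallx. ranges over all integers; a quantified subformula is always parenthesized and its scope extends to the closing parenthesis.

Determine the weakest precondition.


Working backward. After the program, the postcondition 2*p + 2 >= 7 must hold; in canonical form it is 2*p >= 5.
Before p := 2*buf[p + 1] - 9: 4*buf[p + 1] >= 23
Before havoc p: forall p_1. 4*buf[p_1 + 1] >= 23
Answer: WP = forall p_1. 4*buf[p_1 + 1] >= 23


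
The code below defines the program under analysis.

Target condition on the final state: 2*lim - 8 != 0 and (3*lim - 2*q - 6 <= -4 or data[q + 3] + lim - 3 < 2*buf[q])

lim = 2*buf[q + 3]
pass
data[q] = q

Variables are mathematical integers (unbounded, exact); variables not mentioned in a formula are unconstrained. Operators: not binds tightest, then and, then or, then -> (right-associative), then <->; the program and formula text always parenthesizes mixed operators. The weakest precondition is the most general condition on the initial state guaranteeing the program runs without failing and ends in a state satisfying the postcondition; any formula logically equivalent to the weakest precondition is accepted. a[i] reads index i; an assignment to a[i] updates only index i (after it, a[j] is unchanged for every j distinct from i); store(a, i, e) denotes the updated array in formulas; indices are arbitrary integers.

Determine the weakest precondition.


Working backward. After the program, the postcondition 2*lim - 8 != 0 and (3*lim - 2*q - 6 <= -4 or data[q + 3] + lim - 3 < 2*buf[q]) must hold; in canonical form it is 2*lim != 8 and (3*lim <= 2*q + 2 or data[q + 3] + lim < 2*buf[q] + 3).
Before data[q] := q: 2*lim != 8 and (3*lim <= 2*q + 2 or store(data, q, q)[q + 3] + lim < 2*buf[q] + 3)
Before skip: 2*lim != 8 and (3*lim <= 2*q + 2 or store(data, q, q)[q + 3] + lim < 2*buf[q] + 3)
Before lim := 2*buf[q + 3]: 4*buf[q + 3] != 8 and (6*buf[q + 3] <= 2*q + 2 or 2*buf[q + 3] + store(data, q, q)[q + 3] < 2*buf[q] + 3)
Answer: WP = 4*buf[q + 3] != 8 and (6*buf[q + 3] <= 2*q + 2 or 2*buf[q + 3] + store(data, q, q)[q + 3] < 2*buf[q] + 3)


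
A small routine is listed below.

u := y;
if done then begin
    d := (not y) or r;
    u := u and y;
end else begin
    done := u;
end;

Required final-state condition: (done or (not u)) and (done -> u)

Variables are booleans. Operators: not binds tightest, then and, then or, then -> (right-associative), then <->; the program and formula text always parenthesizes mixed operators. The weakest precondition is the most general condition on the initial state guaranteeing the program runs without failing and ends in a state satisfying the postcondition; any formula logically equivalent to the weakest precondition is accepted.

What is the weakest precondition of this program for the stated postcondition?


Working backward. After the program, (done or (not u)) and (done -> u) must hold.
Then branch requires (done or (not (u and y))) and (done -> (u and y)); else branch requires true.
Before the if: done -> ((done or (not (u and y))) and (done -> (u and y)))
Before u := y: done -> ((done or (not y)) and (done -> y))
Answer: WP = done -> ((done or (not y)) and (done -> y))


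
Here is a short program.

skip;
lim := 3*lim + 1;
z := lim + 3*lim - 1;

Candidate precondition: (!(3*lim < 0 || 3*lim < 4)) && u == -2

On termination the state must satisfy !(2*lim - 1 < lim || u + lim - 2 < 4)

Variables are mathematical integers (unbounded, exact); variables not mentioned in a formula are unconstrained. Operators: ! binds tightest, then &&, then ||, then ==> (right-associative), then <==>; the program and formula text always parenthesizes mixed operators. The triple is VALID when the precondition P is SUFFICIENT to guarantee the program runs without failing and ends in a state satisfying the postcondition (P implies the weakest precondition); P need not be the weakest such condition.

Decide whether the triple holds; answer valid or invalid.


Working backward. After the program, the postcondition !(2*lim - 1 < lim || u + lim - 2 < 4) must hold; in canonical form it is !(lim < 1 || lim + u < 6).
Before z := lim + 3*lim - 1: !(lim < 1 || lim + u < 6)
Before lim := 3*lim + 1: !(3*lim < 0 || 3*lim + u < 5)
Before skip: !(3*lim < 0 || 3*lim + u < 5)
The weakest precondition is !(3*lim < 0 || 3*lim + u < 5).
Check whether (!(3*lim < 0 || 3*lim < 4)) && u == -2 implies it.
Countermodel: at the initial state lim = 2, u = -2, the precondition holds but the weakest precondition fails.
Answer: invalid


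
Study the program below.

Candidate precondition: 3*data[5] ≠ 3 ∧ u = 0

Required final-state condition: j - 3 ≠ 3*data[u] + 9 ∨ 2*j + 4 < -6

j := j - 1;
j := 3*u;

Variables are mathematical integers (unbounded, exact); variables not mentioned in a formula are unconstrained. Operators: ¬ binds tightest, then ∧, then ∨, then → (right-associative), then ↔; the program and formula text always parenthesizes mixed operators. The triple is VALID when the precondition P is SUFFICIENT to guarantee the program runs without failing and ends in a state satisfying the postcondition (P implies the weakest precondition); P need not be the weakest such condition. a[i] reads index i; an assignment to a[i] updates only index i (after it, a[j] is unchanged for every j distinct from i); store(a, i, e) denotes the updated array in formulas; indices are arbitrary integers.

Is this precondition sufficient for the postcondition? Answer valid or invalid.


Working backward. After the program, the postcondition j - 3 ≠ 3*data[u] + 9 ∨ 2*j + 4 < -6 must hold; in canonical form it is j ≠ 3*data[u] + 12 ∨ 2*j < -10.
Before j := 3*u: 3*u ≠ 3*data[u] + 12 ∨ 6*u < -10
Before j := j - 1: 3*u ≠ 3*data[u] + 12 ∨ 6*u < -10
The weakest precondition is 3*u ≠ 3*data[u] + 12 ∨ 6*u < -10.
Check whether 3*data[5] ≠ 3 ∧ u = 0 implies it.
Countermodel: at the initial state data = {[0] = -4, [5] = 2, elsewhere -4}, u = 0, the precondition holds but the weakest precondition fails.
Answer: invalid


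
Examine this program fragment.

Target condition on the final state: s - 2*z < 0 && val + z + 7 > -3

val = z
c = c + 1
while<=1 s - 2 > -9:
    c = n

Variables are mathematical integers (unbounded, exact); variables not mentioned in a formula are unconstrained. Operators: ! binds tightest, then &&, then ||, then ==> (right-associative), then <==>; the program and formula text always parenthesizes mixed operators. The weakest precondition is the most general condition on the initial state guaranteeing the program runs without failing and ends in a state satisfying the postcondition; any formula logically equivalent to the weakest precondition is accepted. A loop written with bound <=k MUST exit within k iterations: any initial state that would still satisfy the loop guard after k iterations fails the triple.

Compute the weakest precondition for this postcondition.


Working backward. After the program, the postcondition s - 2*z < 0 && val + z + 7 > -3 must hold; in canonical form it is s < 2*z && val + z > -10.
Before the loop (bound <=1), unroll the exhaustion recursion (WP_0 = exit-now case; WP_j = one more guarded iteration, up to j = 1):
  WP_0: (!(s > -7)) && s < 2*z && val + z > -10
  WP_1: (s > -7 ==> ((!(s > -7)) && s < 2*z && val + z > -10)) && ((!(s > -7)) ==> (s < 2*z && val + z > -10))
So before the loop: (s > -7 ==> ((!(s > -7)) && s < 2*z && val + z > -10)) && ((!(s > -7)) ==> (s < 2*z && val + z > -10))
Before c := c + 1: (s > -7 ==> ((!(s > -7)) && s < 2*z && val + z > -10)) && ((!(s > -7)) ==> (s < 2*z && val + z > -10))
Before val := z: (s > -7 ==> ((!(s > -7)) && s < 2*z && 2*z > -10)) && ((!(s > -7)) ==> (s < 2*z && 2*z > -10))
Answer: WP = (s > -7 ==> ((!(s > -7)) && s < 2*z && 2*z > -10)) && ((!(s > -7)) ==> (s < 2*z && 2*z > -10))


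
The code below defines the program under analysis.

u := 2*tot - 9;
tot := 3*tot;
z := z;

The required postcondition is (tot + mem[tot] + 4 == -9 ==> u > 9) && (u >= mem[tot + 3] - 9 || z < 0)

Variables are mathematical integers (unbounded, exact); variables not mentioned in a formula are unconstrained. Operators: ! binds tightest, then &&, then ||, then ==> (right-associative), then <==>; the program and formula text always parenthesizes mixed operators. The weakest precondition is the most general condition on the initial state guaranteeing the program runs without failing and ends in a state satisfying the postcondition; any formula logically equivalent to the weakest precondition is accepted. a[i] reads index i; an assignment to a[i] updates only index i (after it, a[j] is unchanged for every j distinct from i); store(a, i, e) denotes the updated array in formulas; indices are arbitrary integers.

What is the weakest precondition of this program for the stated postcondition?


Working backward. After the program, the postcondition (tot + mem[tot] + 4 == -9 ==> u > 9) && (u >= mem[tot + 3] - 9 || z < 0) must hold; in canonical form it is (mem[tot] + tot == -13 ==> u > 9) && (u >= mem[tot + 3] - 9 || z < 0).
Before z := z: (mem[tot] + tot == -13 ==> u > 9) && (u >= mem[tot + 3] - 9 || z < 0)
Before tot := 3*tot: (mem[3*tot] + 3*tot == -13 ==> u > 9) && (u >= mem[3*tot + 3] - 9 || z < 0)
Before u := 2*tot - 9: (mem[3*tot] + 3*tot == -13 ==> 2*tot > 18) && (2*tot >= mem[3*tot + 3] || z < 0)
Answer: WP = (mem[3*tot] + 3*tot == -13 ==> 2*tot > 18) && (2*tot >= mem[3*tot + 3] || z < 0)


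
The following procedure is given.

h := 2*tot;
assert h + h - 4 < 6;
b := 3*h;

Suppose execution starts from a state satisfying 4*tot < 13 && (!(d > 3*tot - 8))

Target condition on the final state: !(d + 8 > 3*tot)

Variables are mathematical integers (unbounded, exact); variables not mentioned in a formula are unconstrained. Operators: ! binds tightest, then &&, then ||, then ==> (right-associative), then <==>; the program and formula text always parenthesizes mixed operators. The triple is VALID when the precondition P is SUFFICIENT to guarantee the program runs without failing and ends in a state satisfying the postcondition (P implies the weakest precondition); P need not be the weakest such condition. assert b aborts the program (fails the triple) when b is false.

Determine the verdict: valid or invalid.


Working backward. After the program, the postcondition !(d + 8 > 3*tot) must hold; in canonical form it is !(d > 3*tot - 8).
Before b := 3*h: !(d > 3*tot - 8)
Before assert h + h - 4 < 6: 2*h < 10 && (!(d > 3*tot - 8))
Before h := 2*tot: 4*tot < 10 && (!(d > 3*tot - 8))
The weakest precondition is 4*tot < 10 && (!(d > 3*tot - 8)).
Check whether 4*tot < 13 && (!(d > 3*tot - 8)) implies it.
Countermodel: at the initial state d = 1, tot = 3, the precondition holds but the weakest precondition fails.
Answer: invalid


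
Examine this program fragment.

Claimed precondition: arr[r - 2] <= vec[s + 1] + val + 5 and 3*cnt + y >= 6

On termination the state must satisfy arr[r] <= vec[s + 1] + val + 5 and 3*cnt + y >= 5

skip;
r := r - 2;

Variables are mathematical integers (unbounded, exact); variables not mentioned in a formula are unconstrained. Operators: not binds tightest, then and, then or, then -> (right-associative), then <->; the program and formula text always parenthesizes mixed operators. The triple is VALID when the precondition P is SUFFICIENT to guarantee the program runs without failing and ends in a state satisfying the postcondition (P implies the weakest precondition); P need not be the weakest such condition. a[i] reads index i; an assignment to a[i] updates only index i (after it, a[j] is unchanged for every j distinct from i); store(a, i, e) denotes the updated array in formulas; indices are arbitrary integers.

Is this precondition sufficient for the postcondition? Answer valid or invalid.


Working backward. After the program, arr[r] <= vec[s + 1] + val + 5 and 3*cnt + y >= 5 must hold.
Before r := r - 2: arr[r - 2] <= vec[s + 1] + val + 5 and 3*cnt + y >= 5
Before skip: arr[r - 2] <= vec[s + 1] + val + 5 and 3*cnt + y >= 5
The weakest precondition is arr[r - 2] <= vec[s + 1] + val + 5 and 3*cnt + y >= 5.
Check whether arr[r - 2] <= vec[s + 1] + val + 5 and 3*cnt + y >= 6 implies it.
Every state satisfying the precondition satisfies the weakest precondition: the implication holds.
Answer: valid


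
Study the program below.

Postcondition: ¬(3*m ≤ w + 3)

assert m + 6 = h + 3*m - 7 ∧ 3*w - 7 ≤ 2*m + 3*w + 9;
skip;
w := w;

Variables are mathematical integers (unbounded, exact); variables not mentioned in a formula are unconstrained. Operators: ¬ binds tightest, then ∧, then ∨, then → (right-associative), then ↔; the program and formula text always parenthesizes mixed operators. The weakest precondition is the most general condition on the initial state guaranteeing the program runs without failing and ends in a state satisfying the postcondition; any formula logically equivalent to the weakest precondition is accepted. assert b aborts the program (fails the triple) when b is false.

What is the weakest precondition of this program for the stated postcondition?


Working backward. After the program, ¬(3*m ≤ w + 3) must hold.
Before w := w: ¬(3*m ≤ w + 3)
Before skip: ¬(3*m ≤ w + 3)
Before assert m + 6 = h + 3*m - 7 ∧ 3*w - 7 ≤ 2*m + 3*w + 9: h + 2*m = 13 ∧ 2*m ≥ -16 ∧ (¬(3*m ≤ w + 3))
Answer: WP = h + 2*m = 13 ∧ 2*m ≥ -16 ∧ (¬(3*m ≤ w + 3))


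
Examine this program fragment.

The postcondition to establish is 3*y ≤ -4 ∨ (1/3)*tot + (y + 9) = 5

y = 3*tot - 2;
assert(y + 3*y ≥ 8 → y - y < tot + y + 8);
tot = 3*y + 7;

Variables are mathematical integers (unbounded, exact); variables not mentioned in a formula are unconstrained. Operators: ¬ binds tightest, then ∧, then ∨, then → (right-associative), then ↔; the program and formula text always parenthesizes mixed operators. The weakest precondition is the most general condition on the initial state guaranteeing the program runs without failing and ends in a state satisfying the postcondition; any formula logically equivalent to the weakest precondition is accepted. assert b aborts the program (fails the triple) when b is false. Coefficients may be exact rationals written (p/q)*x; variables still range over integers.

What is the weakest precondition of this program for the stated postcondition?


Working backward. After the program, the postcondition 3*y ≤ -4 ∨ (1/3)*tot + (y + 9) = 5 must hold; in canonical form it is 3*y ≤ -4 ∨ (1/3)*tot + y = -4.
Before tot := 3*y + 7: 3*y ≤ -4 ∨ 2*y = -19/3
Before assert y + 3*y ≥ 8 → y - y < tot + y + 8: (4*y ≥ 8 → tot + y > -8) ∧ (3*y ≤ -4 ∨ 2*y = -19/3)
Before y := 3*tot - 2: (12*tot ≥ 16 → 4*tot > -6) ∧ (9*tot ≤ 2 ∨ 6*tot = -7/3)
Answer: WP = (12*tot ≥ 16 → 4*tot > -6) ∧ (9*tot ≤ 2 ∨ 6*tot = -7/3)


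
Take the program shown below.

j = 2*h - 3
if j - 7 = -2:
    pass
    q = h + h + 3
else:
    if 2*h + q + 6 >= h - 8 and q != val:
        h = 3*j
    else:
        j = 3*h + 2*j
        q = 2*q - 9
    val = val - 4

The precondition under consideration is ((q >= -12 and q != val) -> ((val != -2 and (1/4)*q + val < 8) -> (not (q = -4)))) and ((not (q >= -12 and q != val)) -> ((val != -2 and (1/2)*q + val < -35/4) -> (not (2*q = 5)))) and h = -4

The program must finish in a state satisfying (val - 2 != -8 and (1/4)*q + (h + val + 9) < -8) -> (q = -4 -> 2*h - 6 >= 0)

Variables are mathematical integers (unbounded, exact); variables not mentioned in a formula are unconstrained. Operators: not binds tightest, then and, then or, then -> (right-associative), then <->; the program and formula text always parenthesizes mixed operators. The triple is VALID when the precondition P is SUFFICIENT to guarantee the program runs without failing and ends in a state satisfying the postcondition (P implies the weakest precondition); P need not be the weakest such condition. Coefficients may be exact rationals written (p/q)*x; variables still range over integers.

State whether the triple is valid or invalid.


Working backward. After the program, the postcondition (val - 2 != -8 and (1/4)*q + (h + val + 9) < -8) -> (q = -4 -> 2*h - 6 >= 0) must hold; in canonical form it is (val != -6 and h + (1/4)*q + val < -17) -> (q = -4 -> 2*h >= 6).
Then branch requires (val != -6 and (3/2)*h + val < -71/4) -> (2*h = -7 -> 2*h >= 6); else branch requires ((h + q >= -14 and q != val) -> ((val != -2 and 3*j + (1/4)*q + val < -13) -> (q = -4 -> 6*j >= 6))) and ((not (h + q >= -14 and q != val)) -> ((val != -2 and h + (1/2)*q + val < -43/4) -> (2*q = 5 -> 2*h >= 6))).
Before the if: (j = 5 -> ((val != -6 and (3/2)*h + val < -71/4) -> (2*h = -7 -> 2*h >= 6))) and ((not (j = 5)) -> (((h + q >= -14 and q != val) -> ((val != -2 and 3*j + (1/4)*q + val < -13) -> (q = -4 -> 6*j >= 6))) and ((not (h + q >= -14 and q != val)) -> ((val != -2 and h + (1/2)*q + val < -43/4) -> (2*q = 5 -> 2*h >= 6)))))
Before j := 2*h - 3: (2*h = 8 -> ((val != -6 and (3/2)*h + val < -71/4) -> (2*h = -7 -> 2*h >= 6))) and ((not (2*h = 8)) -> (((h + q >= -14 and q != val) -> ((val != -2 and 6*h + (1/4)*q + val < -4) -> (q = -4 -> 12*h >= 24))) and ((not (h + q >= -14 and q != val)) -> ((val != -2 and h + (1/2)*q + val < -43/4) -> (2*q = 5 -> 2*h >= 6)))))
The weakest precondition is (2*h = 8 -> ((val != -6 and (3/2)*h + val < -71/4) -> (2*h = -7 -> 2*h >= 6))) and ((not (2*h = 8)) -> (((h + q >= -14 and q != val) -> ((val != -2 and 6*h + (1/4)*q + val < -4) -> (q = -4 -> 12*h >= 24))) and ((not (h + q >= -14 and q != val)) -> ((val != -2 and h + (1/2)*q + val < -43/4) -> (2*q = 5 -> 2*h >= 6))))).
Check whether ((q >= -12 and q != val) -> ((val != -2 and (1/4)*q + val < 8) -> (not (q = -4)))) and ((not (q >= -12 and q != val)) -> ((val != -2 and (1/2)*q + val < -35/4) -> (not (2*q = 5)))) and h = -4 implies it.
Countermodel: at the initial state h = -4, q = -4, val = 9, the precondition holds but the weakest precondition fails.
Answer: invalid


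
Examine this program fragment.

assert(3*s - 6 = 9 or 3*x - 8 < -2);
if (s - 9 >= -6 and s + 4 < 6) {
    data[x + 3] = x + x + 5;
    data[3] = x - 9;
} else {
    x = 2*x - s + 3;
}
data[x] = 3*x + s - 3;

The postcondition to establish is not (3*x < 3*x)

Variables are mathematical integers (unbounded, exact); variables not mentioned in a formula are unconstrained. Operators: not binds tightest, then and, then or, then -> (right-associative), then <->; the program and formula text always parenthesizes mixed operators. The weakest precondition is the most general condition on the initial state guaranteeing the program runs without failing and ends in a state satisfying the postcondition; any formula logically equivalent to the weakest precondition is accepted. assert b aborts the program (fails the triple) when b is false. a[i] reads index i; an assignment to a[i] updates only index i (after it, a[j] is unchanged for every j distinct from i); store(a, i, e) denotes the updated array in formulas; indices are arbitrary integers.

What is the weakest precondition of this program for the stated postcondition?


Working backward. After the program, the postcondition not (3*x < 3*x) must hold; in canonical form it is true.
Before data[x] := 3*x + s - 3: true
Then branch requires true; else branch requires true.
Before the if: true
Before assert 3*s - 6 = 9 or 3*x - 8 < -2: 3*s = 15 or 3*x < 6
Answer: WP = 3*s = 15 or 3*x < 6


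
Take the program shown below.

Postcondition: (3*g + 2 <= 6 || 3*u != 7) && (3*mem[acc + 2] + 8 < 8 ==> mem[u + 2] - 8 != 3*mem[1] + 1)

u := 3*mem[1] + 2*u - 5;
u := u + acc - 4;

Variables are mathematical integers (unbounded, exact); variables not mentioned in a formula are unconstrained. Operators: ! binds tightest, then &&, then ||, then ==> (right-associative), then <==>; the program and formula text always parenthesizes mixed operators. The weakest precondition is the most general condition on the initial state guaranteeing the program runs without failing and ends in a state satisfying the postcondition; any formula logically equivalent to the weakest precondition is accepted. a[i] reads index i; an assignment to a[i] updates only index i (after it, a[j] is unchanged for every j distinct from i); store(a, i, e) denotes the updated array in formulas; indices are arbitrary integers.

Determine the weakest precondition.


Working backward. After the program, the postcondition (3*g + 2 <= 6 || 3*u != 7) && (3*mem[acc + 2] + 8 < 8 ==> mem[u + 2] - 8 != 3*mem[1] + 1) must hold; in canonical form it is (3*g <= 4 || 3*u != 7) && (3*mem[acc + 2] < 0 ==> mem[u + 2] != 3*mem[1] + 9).
Before u := u + acc - 4: (3*g <= 4 || 3*acc + 3*u != 19) && (3*mem[acc + 2] < 0 ==> mem[acc + u - 2] != 3*mem[1] + 9)
Before u := 3*mem[1] + 2*u - 5: (3*g <= 4 || 9*mem[1] + 3*acc + 6*u != 34) && (3*mem[acc + 2] < 0 ==> mem[3*mem[1] + acc + 2*u - 7] != 3*mem[1] + 9)
Answer: WP = (3*g <= 4 || 9*mem[1] + 3*acc + 6*u != 34) && (3*mem[acc + 2] < 0 ==> mem[3*mem[1] + acc + 2*u - 7] != 3*mem[1] + 9)


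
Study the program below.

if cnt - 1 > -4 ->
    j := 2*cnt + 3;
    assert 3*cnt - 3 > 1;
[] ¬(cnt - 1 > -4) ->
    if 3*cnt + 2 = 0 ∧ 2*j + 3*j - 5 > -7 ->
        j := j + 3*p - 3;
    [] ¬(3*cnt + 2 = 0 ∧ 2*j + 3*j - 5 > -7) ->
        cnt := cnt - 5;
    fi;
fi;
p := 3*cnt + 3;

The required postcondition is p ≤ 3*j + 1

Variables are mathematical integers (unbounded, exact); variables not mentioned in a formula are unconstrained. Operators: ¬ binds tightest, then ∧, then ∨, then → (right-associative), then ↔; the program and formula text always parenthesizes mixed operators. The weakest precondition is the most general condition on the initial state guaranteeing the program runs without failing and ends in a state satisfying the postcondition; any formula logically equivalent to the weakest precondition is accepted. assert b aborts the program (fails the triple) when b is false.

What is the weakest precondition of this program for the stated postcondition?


Working backward. After the program, p ≤ 3*j + 1 must hold.
Before p := 3*cnt + 3: 3*cnt ≤ 3*j - 2
Then branch requires 3*cnt > 4 ∧ 3*cnt ≥ -7; else branch requires ((3*cnt = -2 ∧ 5*j > -2) → 3*cnt ≤ 3*j + 9*p - 11) ∧ ((¬(3*cnt = -2 ∧ 5*j > -2)) → 3*cnt ≤ 3*j + 13).
Before the if: (cnt > -3 → (3*cnt > 4 ∧ 3*cnt ≥ -7)) ∧ ((¬(cnt > -3)) → (((3*cnt = -2 ∧ 5*j > -2) → 3*cnt ≤ 3*j + 9*p - 11) ∧ ((¬(3*cnt = -2 ∧ 5*j > -2)) → 3*cnt ≤ 3*j + 13)))
Answer: WP = (cnt > -3 → (3*cnt > 4 ∧ 3*cnt ≥ -7)) ∧ ((¬(cnt > -3)) → (((3*cnt = -2 ∧ 5*j > -2) → 3*cnt ≤ 3*j + 9*p - 11) ∧ ((¬(3*cnt = -2 ∧ 5*j > -2)) → 3*cnt ≤ 3*j + 13)))


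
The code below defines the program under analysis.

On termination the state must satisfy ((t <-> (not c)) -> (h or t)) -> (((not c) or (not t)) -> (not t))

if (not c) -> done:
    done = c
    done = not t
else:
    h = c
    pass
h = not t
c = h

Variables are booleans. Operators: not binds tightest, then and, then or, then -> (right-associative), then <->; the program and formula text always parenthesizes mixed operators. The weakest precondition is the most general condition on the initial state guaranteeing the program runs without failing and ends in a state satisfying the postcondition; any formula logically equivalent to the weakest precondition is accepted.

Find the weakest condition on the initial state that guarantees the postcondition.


Working backward. After the program, ((t <-> (not c)) -> (h or t)) -> (((not c) or (not t)) -> (not t)) must hold.
Before c := h: ((t <-> (not h)) -> (h or t)) -> (((not h) or (not t)) -> (not t))
Before h := not t: not t
Then branch requires not t; else branch requires not t.
Before the if: (((not c) -> done) -> (not t)) and ((not ((not c) -> done)) -> (not t))
Answer: WP = (((not c) -> done) -> (not t)) and ((not ((not c) -> done)) -> (not t))


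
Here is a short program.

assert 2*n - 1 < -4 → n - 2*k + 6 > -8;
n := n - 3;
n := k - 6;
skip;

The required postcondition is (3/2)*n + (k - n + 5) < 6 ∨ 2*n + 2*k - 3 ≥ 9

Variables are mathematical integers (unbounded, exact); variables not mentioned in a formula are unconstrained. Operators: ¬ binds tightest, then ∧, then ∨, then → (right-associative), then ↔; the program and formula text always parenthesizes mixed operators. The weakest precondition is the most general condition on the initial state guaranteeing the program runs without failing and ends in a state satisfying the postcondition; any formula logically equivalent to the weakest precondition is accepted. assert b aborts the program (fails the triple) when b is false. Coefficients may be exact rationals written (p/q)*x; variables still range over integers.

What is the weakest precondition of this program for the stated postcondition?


Working backward. After the program, the postcondition (3/2)*n + (k - n + 5) < 6 ∨ 2*n + 2*k - 3 ≥ 9 must hold; in canonical form it is k + (1/2)*n < 1 ∨ 2*k + 2*n ≥ 12.
Before skip: k + (1/2)*n < 1 ∨ 2*k + 2*n ≥ 12
Before n := k - 6: (3/2)*k < 4 ∨ 4*k ≥ 24
Before n := n - 3: (3/2)*k < 4 ∨ 4*k ≥ 24
Before assert 2*n - 1 < -4 → n - 2*k + 6 > -8: (2*n < -3 → n > 2*k - 14) ∧ ((3/2)*k < 4 ∨ 4*k ≥ 24)
Answer: WP = (2*n < -3 → n > 2*k - 14) ∧ ((3/2)*k < 4 ∨ 4*k ≥ 24)


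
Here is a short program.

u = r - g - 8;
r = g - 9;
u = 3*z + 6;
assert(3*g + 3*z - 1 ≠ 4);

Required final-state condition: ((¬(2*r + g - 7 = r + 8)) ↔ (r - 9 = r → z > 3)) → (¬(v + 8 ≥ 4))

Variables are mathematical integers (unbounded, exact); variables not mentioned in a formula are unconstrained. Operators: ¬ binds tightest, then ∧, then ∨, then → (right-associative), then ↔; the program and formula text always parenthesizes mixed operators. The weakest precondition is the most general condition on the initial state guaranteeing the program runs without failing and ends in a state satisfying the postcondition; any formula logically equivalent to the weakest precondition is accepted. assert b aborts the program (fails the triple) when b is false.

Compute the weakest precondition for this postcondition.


Working backward. After the program, the postcondition ((¬(2*r + g - 7 = r + 8)) ↔ (r - 9 = r → z > 3)) → (¬(v + 8 ≥ 4)) must hold; in canonical form it is (¬(g + r = 15)) → (¬(v ≥ -4)).
Before assert 3*g + 3*z - 1 ≠ 4: 3*g + 3*z ≠ 5 ∧ ((¬(g + r = 15)) → (¬(v ≥ -4)))
Before u := 3*z + 6: 3*g + 3*z ≠ 5 ∧ ((¬(g + r = 15)) → (¬(v ≥ -4)))
Before r := g - 9: 3*g + 3*z ≠ 5 ∧ ((¬(2*g = 24)) → (¬(v ≥ -4)))
Before u := r - g - 8: 3*g + 3*z ≠ 5 ∧ ((¬(2*g = 24)) → (¬(v ≥ -4)))
Answer: WP = 3*g + 3*z ≠ 5 ∧ ((¬(2*g = 24)) → (¬(v ≥ -4)))


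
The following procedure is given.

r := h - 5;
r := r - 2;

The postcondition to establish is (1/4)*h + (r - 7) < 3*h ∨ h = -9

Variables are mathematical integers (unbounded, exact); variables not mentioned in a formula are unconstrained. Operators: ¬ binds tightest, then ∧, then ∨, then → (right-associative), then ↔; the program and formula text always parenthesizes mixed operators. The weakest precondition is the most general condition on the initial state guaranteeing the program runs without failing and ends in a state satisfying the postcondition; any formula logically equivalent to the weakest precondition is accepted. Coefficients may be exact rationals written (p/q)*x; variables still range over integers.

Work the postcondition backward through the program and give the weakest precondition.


Working backward. After the program, the postcondition (1/4)*h + (r - 7) < 3*h ∨ h = -9 must hold; in canonical form it is r < (11/4)*h + 7 ∨ h = -9.
Before r := r - 2: r < (11/4)*h + 9 ∨ h = -9
Before r := h - 5: (7/4)*h > -14 ∨ h = -9
Answer: WP = (7/4)*h > -14 ∨ h = -9


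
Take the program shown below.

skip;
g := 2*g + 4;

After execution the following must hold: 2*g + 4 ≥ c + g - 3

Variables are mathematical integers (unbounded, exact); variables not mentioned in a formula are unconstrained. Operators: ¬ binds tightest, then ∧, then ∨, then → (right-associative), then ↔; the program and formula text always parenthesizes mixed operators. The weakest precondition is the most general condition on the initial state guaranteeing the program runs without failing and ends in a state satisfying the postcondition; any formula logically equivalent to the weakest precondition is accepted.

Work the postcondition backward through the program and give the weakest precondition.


Working backward. After the program, the postcondition 2*g + 4 ≥ c + g - 3 must hold; in canonical form it is g ≥ c - 7.
Before g := 2*g + 4: 2*g ≥ c - 11
Before skip: 2*g ≥ c - 11
Answer: WP = 2*g ≥ c - 11


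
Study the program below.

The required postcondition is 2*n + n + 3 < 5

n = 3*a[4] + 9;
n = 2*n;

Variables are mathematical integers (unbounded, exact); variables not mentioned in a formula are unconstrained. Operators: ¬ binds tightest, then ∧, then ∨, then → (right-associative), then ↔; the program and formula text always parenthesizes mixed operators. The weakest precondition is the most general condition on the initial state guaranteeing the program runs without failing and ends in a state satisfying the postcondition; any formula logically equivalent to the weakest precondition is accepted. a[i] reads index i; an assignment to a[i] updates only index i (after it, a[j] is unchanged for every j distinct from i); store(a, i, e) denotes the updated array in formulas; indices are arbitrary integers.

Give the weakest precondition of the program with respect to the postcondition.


Working backward. After the program, the postcondition 2*n + n + 3 < 5 must hold; in canonical form it is 3*n < 2.
Before n := 2*n: 6*n < 2
Before n := 3*a[4] + 9: 18*a[4] < -52
Answer: WP = 18*a[4] < -52


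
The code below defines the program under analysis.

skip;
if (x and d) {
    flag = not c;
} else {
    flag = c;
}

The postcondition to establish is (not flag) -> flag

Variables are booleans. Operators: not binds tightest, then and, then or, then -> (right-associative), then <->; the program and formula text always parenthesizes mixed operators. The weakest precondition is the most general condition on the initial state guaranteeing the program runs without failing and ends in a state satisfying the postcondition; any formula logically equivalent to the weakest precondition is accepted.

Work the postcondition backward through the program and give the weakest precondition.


Working backward. After the program, (not flag) -> flag must hold.
Then branch requires c -> (not c); else branch requires (not c) -> c.
Before the if: ((x and d) -> (c -> (not c))) and ((not (x and d)) -> ((not c) -> c))
Before skip: ((x and d) -> (c -> (not c))) and ((not (x and d)) -> ((not c) -> c))
Answer: WP = ((x and d) -> (c -> (not c))) and ((not (x and d)) -> ((not c) -> c))


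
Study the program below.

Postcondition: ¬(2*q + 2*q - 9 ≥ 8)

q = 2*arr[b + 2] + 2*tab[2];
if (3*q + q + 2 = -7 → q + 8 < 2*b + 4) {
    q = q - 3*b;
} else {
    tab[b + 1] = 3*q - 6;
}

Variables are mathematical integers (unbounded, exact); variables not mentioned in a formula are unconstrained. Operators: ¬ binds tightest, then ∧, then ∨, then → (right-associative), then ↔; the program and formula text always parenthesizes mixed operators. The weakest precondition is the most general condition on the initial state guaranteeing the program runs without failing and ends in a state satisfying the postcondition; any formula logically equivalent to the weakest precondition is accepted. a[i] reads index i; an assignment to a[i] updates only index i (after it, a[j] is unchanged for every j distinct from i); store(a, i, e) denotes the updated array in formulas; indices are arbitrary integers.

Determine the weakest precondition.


Working backward. After the program, the postcondition ¬(2*q + 2*q - 9 ≥ 8) must hold; in canonical form it is ¬(4*q ≥ 17).
Then branch requires ¬(4*q ≥ 12*b + 17); else branch requires ¬(4*q ≥ 17).
Before the if: ((4*q = -9 → q < 2*b - 4) → (¬(4*q ≥ 12*b + 17))) ∧ ((¬(4*q = -9 → q < 2*b - 4)) → (¬(4*q ≥ 17)))
Before q := 2*arr[b + 2] + 2*tab[2]: ((8*arr[b + 2] + 8*tab[2] = -9 → 2*arr[b + 2] + 2*tab[2] < 2*b - 4) → (¬(8*arr[b + 2] + 8*tab[2] ≥ 12*b + 17))) ∧ ((¬(8*arr[b + 2] + 8*tab[2] = -9 → 2*arr[b + 2] + 2*tab[2] < 2*b - 4)) → (¬(8*arr[b + 2] + 8*tab[2] ≥ 17)))
Answer: WP = ((8*arr[b + 2] + 8*tab[2] = -9 → 2*arr[b + 2] + 2*tab[2] < 2*b - 4) → (¬(8*arr[b + 2] + 8*tab[2] ≥ 12*b + 17))) ∧ ((¬(8*arr[b + 2] + 8*tab[2] = -9 → 2*arr[b + 2] + 2*tab[2] < 2*b - 4)) → (¬(8*arr[b + 2] + 8*tab[2] ≥ 17)))


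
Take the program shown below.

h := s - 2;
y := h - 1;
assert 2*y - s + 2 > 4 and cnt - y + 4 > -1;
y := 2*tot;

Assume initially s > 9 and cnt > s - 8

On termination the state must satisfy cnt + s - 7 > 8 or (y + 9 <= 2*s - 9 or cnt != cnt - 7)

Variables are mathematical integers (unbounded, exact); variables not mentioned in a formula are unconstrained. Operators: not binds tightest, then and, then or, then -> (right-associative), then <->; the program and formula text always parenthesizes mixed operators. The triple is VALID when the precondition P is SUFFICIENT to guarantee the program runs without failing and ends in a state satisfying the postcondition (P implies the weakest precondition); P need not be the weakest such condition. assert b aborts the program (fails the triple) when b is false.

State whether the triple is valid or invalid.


Working backward. After the program, the postcondition cnt + s - 7 > 8 or (y + 9 <= 2*s - 9 or cnt != cnt - 7) must hold; in canonical form it is true.
Before y := 2*tot: true
Before assert 2*y - s + 2 > 4 and cnt - y + 4 > -1: 2*y > s + 2 and cnt > y - 5
Before y := h - 1: 2*h > s + 4 and cnt > h - 6
Before h := s - 2: s > 8 and cnt > s - 8
The weakest precondition is s > 8 and cnt > s - 8.
Check whether s > 9 and cnt > s - 8 implies it.
Every state satisfying the precondition satisfies the weakest precondition: the implication holds.
Answer: valid
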